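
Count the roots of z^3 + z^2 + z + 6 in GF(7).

Write f(z) = z^3 + z^2 + z + 6.
Evaluate at each of the 7 elements of GF(7):
f(0) = 6; f(1) = 2; f(2) = 6; f(3) = 3; f(4) = 6; f(5) = 0 → root; f(6) = 5.
Roots: {5}.

1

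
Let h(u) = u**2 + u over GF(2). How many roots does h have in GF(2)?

Evaluate at each of the 2 elements of GF(2):
h(0) = 0 → root; h(1) = 0 → root.
Roots: {0, 1}.

2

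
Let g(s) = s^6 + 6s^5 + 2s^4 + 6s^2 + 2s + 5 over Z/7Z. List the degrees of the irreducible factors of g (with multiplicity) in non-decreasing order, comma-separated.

6

Complete factorization: g(s) = (s^6 + 6s^5 + 2s^4 + 6s^2 + 2s + 5).
Factor degrees with multiplicity: 6 = 6.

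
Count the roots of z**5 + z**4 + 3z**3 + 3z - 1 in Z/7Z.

4

Write h(z) = z**5 + z**4 + 3z**3 + 3z - 1.
Evaluate at each of the 7 elements of Z/7Z:
h(0) = 6; h(1) = 0 → root; h(2) = 0 → root; h(3) = 0 → root; h(4) = 6; h(5) = 2; h(6) = 0 → root.
Roots: {1, 2, 3, 6}.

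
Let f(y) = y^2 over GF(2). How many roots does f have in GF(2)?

Evaluate at each of the 2 elements of GF(2):
f(0) = 0 → root; f(1) = 1.
Roots: {0}.

1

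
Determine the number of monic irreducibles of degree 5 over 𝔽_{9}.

The number of monic irreducibles of degree 5 over GF(9) is (1/5)·Σ_{d∣5} μ(5/d) 9^d.
Divisors of 5: 1, 5; μ(5/d) for each: -1, 1.
Σ = − 9^1 + 9^5 = 59040.
N = 59040/5 = 11808.

11808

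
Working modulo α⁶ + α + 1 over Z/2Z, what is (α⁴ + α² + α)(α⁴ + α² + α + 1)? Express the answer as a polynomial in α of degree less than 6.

α^3 + α^2 + α

Multiply in Z/2Z[α]: (α⁴ + α² + α)·(α⁴ + α² + α + 1) = α⁸ + α.
Reduce using α⁶ ≡ α + 1 (mod α⁶ + α + 1).
Reduced: α³ + α² + α.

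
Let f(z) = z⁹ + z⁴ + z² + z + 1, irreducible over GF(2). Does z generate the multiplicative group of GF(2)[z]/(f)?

No

|GF(2^9)^×| = 2^9 − 1 = 511. Prime factorization: 511 = 7·73.
f is primitive ⇔ z has order 511 in GF(2)[z]/(f), i.e. z^(511/q) ≠ 1 for each prime q | 511.
z^(73) mod f = 1
z^(7) mod f = z⁷.
Since z^(73) = 1, the order of z divides 73 < 511; not primitive.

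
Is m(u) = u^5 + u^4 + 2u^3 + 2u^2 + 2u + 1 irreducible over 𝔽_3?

No

Check for roots in 𝔽_3: m(0) = 1; m(1) = 0 → root; m(2) = 2.
m(1) = 0, so (u − 1) divides m(u); m is reducible.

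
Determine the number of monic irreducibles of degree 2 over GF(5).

Gauss's count: N_{5}(2) = (1/2) Σ_{d|2} μ(2/d)·5^d.
Divisors of 2: 1, 2; μ(2/d) for each: -1, 1.
Σ = − 5^1 + 5^2 = 20.
N = 20/2 = 10.

10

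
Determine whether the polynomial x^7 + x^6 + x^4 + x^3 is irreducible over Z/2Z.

Write h(x) = x^7 + x^6 + x^4 + x^3.
Check for roots in Z/2Z: h(0) = 0 → root; h(1) = 0 → root.
h(0) = 0, so (x) divides h(x); h is reducible.

No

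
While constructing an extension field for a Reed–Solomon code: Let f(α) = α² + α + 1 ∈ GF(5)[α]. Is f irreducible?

Yes

Check for roots in GF(5): f(0) = 1; f(1) = 3; f(2) = 2; f(3) = 3; f(4) = 1.
No roots. A degree-2 polynomial over a field with no linear factor is irreducible.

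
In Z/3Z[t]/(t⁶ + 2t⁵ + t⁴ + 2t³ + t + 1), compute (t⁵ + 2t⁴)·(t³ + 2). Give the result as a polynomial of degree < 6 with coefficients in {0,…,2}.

Multiply in Z/3Z[t]: (t⁵ + 2t⁴)·(t³ + 2) = t⁸ + 2t⁷ + 2t⁵ + t⁴.
Reduce using t⁶ ≡ t⁵ + 2t⁴ + t³ + 2t + 2 (mod t⁶ + 2t⁵ + t⁴ + 2t³ + t + 1).
Reduced: 2t⁵ + 2t⁴ + t³ + 2t² + t + 1.

2t^5 + 2t^4 + t^3 + 2t^2 + t + 1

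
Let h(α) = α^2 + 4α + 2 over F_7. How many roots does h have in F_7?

2

Evaluate at each of the 7 elements of F_7:
h(0) = 2; h(1) = 0 → root; h(2) = 0 → root; h(3) = 2; h(4) = 6; h(5) = 5; h(6) = 6.
Roots: {1, 2}.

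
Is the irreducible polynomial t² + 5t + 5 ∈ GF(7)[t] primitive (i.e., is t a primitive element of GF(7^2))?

Yes

Write f(t) = t² + 5t + 5.
|GF(7^2)^×| = 7^2 − 1 = 48. Prime factorization: 48 = 2^4·3.
f is primitive ⇔ t has order 48 in GF(7)[t]/(f), i.e. t^(48/q) ≠ 1 for each prime q | 48.
t^(24) mod f = 6.
t^(16) mod f = 4.
None equal 1, so t has full order 48; f is primitive.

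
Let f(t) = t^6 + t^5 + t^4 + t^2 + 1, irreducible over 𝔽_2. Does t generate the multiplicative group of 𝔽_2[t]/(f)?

No

|GF(2^6)^×| = 2^6 − 1 = 63. Prime factorization: 63 = 3^2·7.
f is primitive ⇔ t has order 63 in GF(2)[t]/(f), i.e. t^(63/q) ≠ 1 for each prime q | 63.
t^(21) mod f = 1
t^(9) mod f = t^3 + 1.
Since t^(21) = 1, the order of t divides 21 < 63; not primitive.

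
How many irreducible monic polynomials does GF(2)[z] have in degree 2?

By the necklace-counting formula, N_2(2) = (1/2) Σ_{d|2} μ(2/d)·2^d.
Divisors of 2: 1, 2; μ(2/d) for each: -1, 1.
Σ = − 2^1 + 2^2 = 2.
N = 2/2 = 1.

1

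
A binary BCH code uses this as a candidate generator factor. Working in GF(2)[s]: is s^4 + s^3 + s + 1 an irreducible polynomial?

No

Write P(s) = s^4 + s^3 + s + 1.
Check for roots in GF(2): P(0) = 1; P(1) = 0 → root.
P(1) = 0, so (s − 1) divides P(s); P is reducible.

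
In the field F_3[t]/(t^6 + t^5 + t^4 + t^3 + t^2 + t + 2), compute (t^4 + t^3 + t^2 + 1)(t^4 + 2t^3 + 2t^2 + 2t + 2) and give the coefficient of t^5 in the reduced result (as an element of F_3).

1

Multiply in F_3[t]: (t^4 + t^3 + t^2 + 1)·(t^4 + 2t^3 + 2t^2 + 2t + 2) = t^8 + 2t^6 + t^4 + t^2 + 2t + 2.
Reduce using t^6 ≡ 2t^5 + 2t^4 + 2t^3 + 2t^2 + 2t + 1 (mod t^6 + t^5 + t^4 + t^3 + t^2 + t + 2).
Reduced: t^5 + 2t^4 + t^3 + t^2 + 2t + 1.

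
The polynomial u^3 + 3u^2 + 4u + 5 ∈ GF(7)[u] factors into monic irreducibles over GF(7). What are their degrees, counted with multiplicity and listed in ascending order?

1, 2

Write h(u) = u^3 + 3u^2 + 4u + 5.
Linear factors from roots: (u + 3).
Complete factorization: h(u) = (u + 3)·(u^2 + 4).
Factor degrees with multiplicity: 1 + 2 = 3.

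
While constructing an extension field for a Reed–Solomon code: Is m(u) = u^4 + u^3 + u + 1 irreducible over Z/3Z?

No

Check for roots in Z/3Z: m(0) = 1; m(1) = 1; m(2) = 0 → root.
m(2) = 0, so (u − 2) divides m(u); m is reducible.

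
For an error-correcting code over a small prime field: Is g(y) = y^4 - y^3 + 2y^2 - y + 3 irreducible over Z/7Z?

Yes

Check for roots in Z/7Z: g(0) = 3; g(1) = 4; g(2) = 3; g(3) = 2; g(4) = 6; g(5) = 2; g(6) = 1.
No roots, so no linear factors.
Degree-2 irreducible divisors: test the 21 monic irreducibles of degree 2 over GF(7).
None of them divide g (all give nonzero remainder).
No irreducible factor of degree ≤ 2 exists, so g is irreducible over GF(7).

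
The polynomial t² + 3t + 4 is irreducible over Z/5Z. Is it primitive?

Write f(t) = t² + 3t + 4.
|GF(5^2)^×| = 5^2 − 1 = 24. Prime factorization: 24 = 2^3·3.
f is primitive ⇔ t has order 24 in GF(5)[t]/(f), i.e. t^(24/q) ≠ 1 for each prime q | 24.
t^(12) mod f = 1
t^(8) mod f = 3t + 4.
Since t^(12) = 1, the order of t divides 12 < 24; not primitive.

No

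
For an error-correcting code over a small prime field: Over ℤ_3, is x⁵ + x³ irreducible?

Write m(x) = x⁵ + x³.
Check for roots in ℤ_3: m(0) = 0 → root; m(1) = 2; m(2) = 1.
m(0) = 0, so (x) divides m(x); m is reducible.

No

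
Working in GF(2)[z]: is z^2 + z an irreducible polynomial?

Write h(z) = z^2 + z.
Check for roots in GF(2): h(0) = 0 → root; h(1) = 0 → root.
h(0) = 0, so (z) divides h(z); h is reducible.

No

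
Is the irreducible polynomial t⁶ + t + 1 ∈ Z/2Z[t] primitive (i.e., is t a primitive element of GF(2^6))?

Write f(t) = t⁶ + t + 1.
|GF(2^6)^×| = 2^6 − 1 = 63. Prime factorization: 63 = 3^2·7.
f is primitive ⇔ t has order 63 in GF(2)[t]/(f), i.e. t^(63/q) ≠ 1 for each prime q | 63.
t^(21) mod f = t⁵ + t⁴ + t³ + t + 1.
t^(9) mod f = t⁴ + t³.
None equal 1, so t has full order 63; f is primitive.

Yes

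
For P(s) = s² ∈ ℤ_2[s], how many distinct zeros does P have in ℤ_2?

1

Evaluate at each of the 2 elements of ℤ_2:
P(0) = 0 → root; P(1) = 1.
Roots: {0}.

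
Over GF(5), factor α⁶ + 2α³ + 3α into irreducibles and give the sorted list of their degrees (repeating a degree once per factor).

1, 2, 3

Write g(α) = α⁶ + 2α³ + 3α.
Roots in GF(5): g(0) = 0 → root; g(1) = 1; g(2) = 1; g(3) = 2; g(4) = 1.
Linear factors from roots: (α).
Complete factorization: g(α) = (α)·(α² + 2α + 3)·(α³ + 3α² + α + 1).
Factor degrees with multiplicity: 1 + 2 + 3 = 6.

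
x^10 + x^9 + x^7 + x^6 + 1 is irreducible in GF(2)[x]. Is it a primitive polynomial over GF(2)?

Yes

Write f(x) = x^10 + x^9 + x^7 + x^6 + 1.
|GF(2^10)^×| = 2^10 − 1 = 1023. Prime factorization: 1023 = 3·11·31.
f is primitive ⇔ x has order 1023 in GF(2)[x]/(f), i.e. x^(1023/q) ≠ 1 for each prime q | 1023.
x^(341) mod f = x^6 + x + 1.
x^(93) mod f = x^8 + x^5 + x^4 + x^2 + x.
x^(33) mod f = x^6 + x^5 + x^4 + x^2 + x + 1.
None equal 1, so x has full order 1023; f is primitive.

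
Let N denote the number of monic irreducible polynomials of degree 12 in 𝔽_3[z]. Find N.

The number of monic irreducibles of degree 12 over GF(3) is (1/12)·Σ_{d∣12} μ(12/d) 3^d.
Divisors of 12: 1, 2, 3, 4, 6, 12; μ(12/d) for each: 0, 1, 0, -1, -1, 1.
Σ = 3^2 − 3^4 − 3^6 + 3^12 = 530640.
N = 530640/12 = 44220.

44220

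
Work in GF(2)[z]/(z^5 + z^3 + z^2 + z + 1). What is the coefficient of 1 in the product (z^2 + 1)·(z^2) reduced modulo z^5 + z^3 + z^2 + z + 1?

Multiply in GF(2)[z]: (z^2 + 1)·(z^2) = z^4 + z^2.
Reduced: z^4 + z^2.

0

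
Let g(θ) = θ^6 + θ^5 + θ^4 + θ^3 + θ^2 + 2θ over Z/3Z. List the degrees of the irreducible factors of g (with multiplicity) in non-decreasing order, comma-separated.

1, 2, 3

Roots in Z/3Z: g(0) = 0 → root; g(1) = 1; g(2) = 2.
Linear factors from roots: (θ).
Complete factorization: g(θ) = (θ)·(θ^2 + 2θ + 2)·(θ^3 + 2θ^2 + θ + 1).
Factor degrees with multiplicity: 1 + 2 + 3 = 6.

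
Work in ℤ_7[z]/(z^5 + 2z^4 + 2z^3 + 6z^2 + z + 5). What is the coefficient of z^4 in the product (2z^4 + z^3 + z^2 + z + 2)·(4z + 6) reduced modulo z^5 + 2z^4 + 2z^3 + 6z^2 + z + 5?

Multiply in ℤ_7[z]: (2z^4 + z^3 + z^2 + z + 2)·(4z + 6) = z^5 + 2z^4 + 3z^3 + 3z^2 + 5.
Reduce using z^5 ≡ 5z^4 + 5z^3 + z^2 + 6z + 2 (mod z^5 + 2z^4 + 2z^3 + 6z^2 + z + 5).
Reduced: z^3 + 4z^2 + 6z.

0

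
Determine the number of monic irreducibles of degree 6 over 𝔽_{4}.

By the necklace-counting formula, N_4(6) = (1/6) Σ_{d|6} μ(6/d)·4^d.
Divisors of 6: 1, 2, 3, 6; μ(6/d) for each: 1, -1, -1, 1.
Σ = 4^1 − 4^2 − 4^3 + 4^6 = 4020.
N = 4020/6 = 670.

670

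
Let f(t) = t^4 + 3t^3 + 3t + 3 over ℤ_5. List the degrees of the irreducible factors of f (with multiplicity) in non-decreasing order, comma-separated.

Roots in ℤ_5: f(0) = 3; f(1) = 0 → root; f(2) = 4; f(3) = 4; f(4) = 3.
Linear factors from roots: (t + 4).
Complete factorization: f(t) = (t + 4)·(t^3 + 4t^2 + 4t + 2).
Factor degrees with multiplicity: 1 + 3 = 4.

1, 3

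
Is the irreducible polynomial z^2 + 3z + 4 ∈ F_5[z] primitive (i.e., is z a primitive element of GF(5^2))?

Write f(z) = z^2 + 3z + 4.
|GF(5^2)^×| = 5^2 − 1 = 24. Prime factorization: 24 = 2^3·3.
f is primitive ⇔ z has order 24 in GF(5)[z]/(f), i.e. z^(24/q) ≠ 1 for each prime q | 24.
z^(12) mod f = 1
z^(8) mod f = 3z + 4.
Since z^(12) = 1, the order of z divides 12 < 24; not primitive.

No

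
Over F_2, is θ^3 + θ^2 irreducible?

No

Write g(θ) = θ^3 + θ^2.
Check for roots in F_2: g(0) = 0 → root; g(1) = 0 → root.
g(0) = 0, so (θ) divides g(θ); g is reducible.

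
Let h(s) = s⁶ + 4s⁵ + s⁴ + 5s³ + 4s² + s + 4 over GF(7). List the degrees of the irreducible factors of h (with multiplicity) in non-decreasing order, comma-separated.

Linear factors from roots: (s + 4), (s + 2), (s + 1).
Complete factorization: h(s) = (s + 1)·(s + 2)·(s + 4)^2·(s² + 1).
Factor degrees with multiplicity: 1 + 1 + 1 + 1 + 2 = 6.

1, 1, 1, 1, 2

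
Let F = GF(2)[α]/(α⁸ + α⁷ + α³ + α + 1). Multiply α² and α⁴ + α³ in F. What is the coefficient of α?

Multiply in GF(2)[α]: (α²)·(α⁴ + α³) = α⁶ + α⁵.
Reduced: α⁶ + α⁵.

0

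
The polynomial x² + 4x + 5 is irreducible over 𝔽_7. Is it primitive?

Yes

Write f(x) = x² + 4x + 5.
|GF(7^2)^×| = 7^2 − 1 = 48. Prime factorization: 48 = 2^4·3.
f is primitive ⇔ x has order 48 in GF(7)[x]/(f), i.e. x^(48/q) ≠ 1 for each prime q | 48.
x^(24) mod f = 6.
x^(16) mod f = 4.
None equal 1, so x has full order 48; f is primitive.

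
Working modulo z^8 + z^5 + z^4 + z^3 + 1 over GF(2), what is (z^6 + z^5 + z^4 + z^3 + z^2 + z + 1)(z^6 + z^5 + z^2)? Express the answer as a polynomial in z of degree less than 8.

z^5 + z^4 + z^3 + z^2 + z

Multiply in GF(2)[z]: (z^6 + z^5 + z^4 + z^3 + z^2 + z + 1)·(z^6 + z^5 + z^2) = z^12 + z^8 + z^7 + z^6 + z^4 + z^3 + z^2.
Reduce using z^8 ≡ z^5 + z^4 + z^3 + 1 (mod z^8 + z^5 + z^4 + z^3 + 1).
Reduced: z^5 + z^4 + z^3 + z^2 + z.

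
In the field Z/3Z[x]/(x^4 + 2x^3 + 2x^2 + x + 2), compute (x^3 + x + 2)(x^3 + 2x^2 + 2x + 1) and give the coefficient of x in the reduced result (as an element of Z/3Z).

1

Multiply in Z/3Z[x]: (x^3 + x + 2)·(x^3 + 2x^2 + 2x + 1) = x^6 + 2x^5 + 2x^3 + 2x + 2.
Reduce using x^4 ≡ x^3 + x^2 + 2x + 1 (mod x^4 + 2x^3 + 2x^2 + x + 2).
Reduced: 2x^3 + 2x^2 + x.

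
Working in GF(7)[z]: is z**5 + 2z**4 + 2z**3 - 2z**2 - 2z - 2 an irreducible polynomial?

No

Write f(z) = z**5 + 2z**4 + 2z**3 - 2z**2 - 2z - 2.
Check for roots in GF(7): f(0) = 5; f(1) = 6; f(2) = 3; f(3) = 6; f(4) = 5; f(5) = 6; f(6) = 4.
No roots, so no linear factors.
Degree-2 irreducible divisors: test the 21 monic irreducibles of degree 2 over GF(7).
z**2 + z + 3 divides f: f(z) = (z**2 + z + 3)·(z**3 + z**2 - 2z - 3).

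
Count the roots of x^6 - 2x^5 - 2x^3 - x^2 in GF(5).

3

Write h(x) = x^6 - 2x^5 - 2x^3 - x^2.
Evaluate at each of the 5 elements of GF(5):
h(0) = 0 → root; h(1) = 1; h(2) = 0 → root; h(3) = 0 → root; h(4) = 4.
Roots: {0, 2, 3}.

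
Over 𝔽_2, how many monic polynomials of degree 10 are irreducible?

99

By the necklace-counting formula, N_2(10) = (1/10) Σ_{d|10} μ(10/d)·2^d.
Divisors of 10: 1, 2, 5, 10; μ(10/d) for each: 1, -1, -1, 1.
Σ = 2^1 − 2^2 − 2^5 + 2^10 = 990.
N = 990/10 = 99.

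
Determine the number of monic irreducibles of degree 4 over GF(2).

3

The number of monic irreducibles of degree 4 over GF(2) is (1/4)·Σ_{d∣4} μ(4/d) 2^d.
Divisors of 4: 1, 2, 4; μ(4/d) for each: 0, -1, 1.
Σ = − 2^2 + 2^4 = 12.
N = 12/4 = 3.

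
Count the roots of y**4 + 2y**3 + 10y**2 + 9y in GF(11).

Write h(y) = y**4 + 2y**3 + 10y**2 + 9y.
Evaluate at each of the 11 elements of GF(11):
h(0) = 0 → root; h(1) = 0 → root; h(2) = 2; h(3) = 10; h(4) = 8; h(5) = 4; h(6) = 8; h(7) = 10; h(8) = 2; h(9) = 0 → root; h(10) = 0 → root.
Roots: {0, 1, 9, 10}.

4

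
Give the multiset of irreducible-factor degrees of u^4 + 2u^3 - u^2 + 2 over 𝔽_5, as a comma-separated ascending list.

Write h(u) = u^4 + 2u^3 - u^2 + 2.
Roots in 𝔽_5: h(0) = 2; h(1) = 4; h(2) = 0 → root; h(3) = 3; h(4) = 0 → root.
Linear factors from roots: (u - 2), (u + 1).
Complete factorization: h(u) = (u + 1)·(u - 2)·(u^2 - 2u - 1).
Factor degrees with multiplicity: 1 + 1 + 2 = 4.

1, 1, 2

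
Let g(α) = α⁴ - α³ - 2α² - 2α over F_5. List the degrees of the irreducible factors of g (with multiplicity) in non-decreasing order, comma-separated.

1, 1, 2

Roots in F_5: g(0) = 0 → root; g(1) = 1; g(2) = 1; g(3) = 0 → root; g(4) = 2.
Linear factors from roots: (α), (α + 2).
Complete factorization: g(α) = (α)·(α + 2)·(α² + 2α - 1).
Factor degrees with multiplicity: 1 + 1 + 2 = 4.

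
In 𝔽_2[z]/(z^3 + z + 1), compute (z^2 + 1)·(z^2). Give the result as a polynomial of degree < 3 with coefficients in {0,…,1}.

z

Multiply in 𝔽_2[z]: (z^2 + 1)·(z^2) = z^4 + z^2.
Reduce using z^3 ≡ z + 1 (mod z^3 + z + 1).
Reduced: z.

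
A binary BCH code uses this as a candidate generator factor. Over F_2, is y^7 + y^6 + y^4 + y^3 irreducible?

Write f(y) = y^7 + y^6 + y^4 + y^3.
Check for roots in F_2: f(0) = 0 → root; f(1) = 0 → root.
f(0) = 0, so (y) divides f(y); f is reducible.

No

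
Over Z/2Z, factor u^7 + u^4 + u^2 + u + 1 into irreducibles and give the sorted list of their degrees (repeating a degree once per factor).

2, 2, 3

Write f(u) = u^7 + u^4 + u^2 + u + 1.
Roots in Z/2Z: f(0) = 1; f(1) = 1.
Complete factorization: f(u) = (u^2 + u + 1)^2·(u^3 + u + 1).
Factor degrees with multiplicity: 2 + 2 + 3 = 7.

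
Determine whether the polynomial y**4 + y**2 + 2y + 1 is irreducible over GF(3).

Yes

Write g(y) = y**4 + y**2 + 2y + 1.
Check for roots in GF(3): g(0) = 1; g(1) = 2; g(2) = 1.
No roots, so no linear factors.
Monic irreducibles of degree 2 over GF(3): y**2 + 1, y**2 + y + 2, y**2 + 2y + 2.
None of them divide g (all give nonzero remainder).
No irreducible factor of degree ≤ 2 exists, so g is irreducible over GF(3).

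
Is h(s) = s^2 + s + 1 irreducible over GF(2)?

Yes

Check for roots in GF(2): h(0) = 1; h(1) = 1.
No roots. A degree-2 polynomial over a field with no linear factor is irreducible.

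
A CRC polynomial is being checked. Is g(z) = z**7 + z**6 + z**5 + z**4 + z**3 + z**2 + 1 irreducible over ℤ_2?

Yes

Check for roots in ℤ_2: g(0) = 1; g(1) = 1.
No roots, so no linear factors.
Monic irreducibles of degree 2 over GF(2): z**2 + z + 1.
None of them divide g (all give nonzero remainder).
Monic irreducibles of degree 3 over GF(2): z**3 + z + 1, z**3 + z**2 + 1.
None of them divide g (all give nonzero remainder).
No irreducible factor of degree ≤ 3 exists, so g is irreducible over GF(2).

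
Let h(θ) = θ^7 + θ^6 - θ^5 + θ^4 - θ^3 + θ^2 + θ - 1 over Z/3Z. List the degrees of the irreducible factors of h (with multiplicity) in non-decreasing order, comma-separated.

Roots in Z/3Z: h(0) = 2; h(1) = 2; h(2) = 2.
Complete factorization: h(θ) = (θ^7 + θ^6 - θ^5 + θ^4 - θ^3 + θ^2 + θ - 1).
Factor degrees with multiplicity: 7 = 7.

7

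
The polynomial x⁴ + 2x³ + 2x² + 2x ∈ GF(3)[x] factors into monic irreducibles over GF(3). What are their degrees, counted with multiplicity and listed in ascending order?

1, 3

Write h(x) = x⁴ + 2x³ + 2x² + 2x.
Roots in GF(3): h(0) = 0 → root; h(1) = 1; h(2) = 2.
Linear factors from roots: (x).
Complete factorization: h(x) = (x)·(x³ + 2x² + 2x + 2).
Factor degrees with multiplicity: 1 + 3 = 4.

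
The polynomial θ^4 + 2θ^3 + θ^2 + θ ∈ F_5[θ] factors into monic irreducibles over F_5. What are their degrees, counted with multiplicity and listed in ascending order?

Write f(θ) = θ^4 + 2θ^3 + θ^2 + θ.
Roots in F_5: f(0) = 0 → root; f(1) = 0 → root; f(2) = 3; f(3) = 2; f(4) = 4.
Linear factors from roots: (θ), (θ - 1).
Complete factorization: f(θ) = (θ)·(θ - 1)·(θ^2 - 2θ - 1).
Factor degrees with multiplicity: 1 + 1 + 2 = 4.

1, 1, 2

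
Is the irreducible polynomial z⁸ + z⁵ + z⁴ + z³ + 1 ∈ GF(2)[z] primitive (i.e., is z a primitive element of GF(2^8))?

No

Write f(z) = z⁸ + z⁵ + z⁴ + z³ + 1.
|GF(2^8)^×| = 2^8 − 1 = 255. Prime factorization: 255 = 3·5·17.
f is primitive ⇔ z has order 255 in GF(2)[z]/(f), i.e. z^(255/q) ≠ 1 for each prime q | 255.
z^(85) mod f = 1
z^(51) mod f = 1
z^(15) mod f = z⁶ + z³ + z² + z.
Since z^(85) = 1, the order of z divides 85 < 255; not primitive.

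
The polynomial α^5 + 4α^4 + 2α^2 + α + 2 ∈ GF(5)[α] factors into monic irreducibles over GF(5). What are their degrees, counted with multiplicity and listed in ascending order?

Write h(α) = α^5 + 4α^4 + 2α^2 + α + 2.
Roots in GF(5): h(0) = 2; h(1) = 0 → root; h(2) = 3; h(3) = 0 → root; h(4) = 1.
Linear factors from roots: (α + 4), (α + 2).
Complete factorization: h(α) = (α + 4)·(α + 2)^2·(α^2 + α + 2).
Factor degrees with multiplicity: 1 + 1 + 1 + 2 = 5.

1, 1, 1, 2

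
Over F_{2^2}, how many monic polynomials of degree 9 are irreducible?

29120

By the necklace-counting formula, N_4(9) = (1/9) Σ_{d|9} μ(9/d)·4^d.
Divisors of 9: 1, 3, 9; μ(9/d) for each: 0, -1, 1.
Σ = − 4^3 + 4^9 = 262080.
N = 262080/9 = 29120.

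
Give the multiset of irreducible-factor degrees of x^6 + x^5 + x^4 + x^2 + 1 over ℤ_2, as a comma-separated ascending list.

Write h(x) = x^6 + x^5 + x^4 + x^2 + 1.
Roots in ℤ_2: h(0) = 1; h(1) = 1.
Complete factorization: h(x) = (x^6 + x^5 + x^4 + x^2 + 1).
Factor degrees with multiplicity: 6 = 6.

6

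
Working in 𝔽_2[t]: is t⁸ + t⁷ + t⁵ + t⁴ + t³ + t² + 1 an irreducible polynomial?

Yes

Write f(t) = t⁸ + t⁷ + t⁵ + t⁴ + t³ + t² + 1.
Check for roots in 𝔽_2: f(0) = 1; f(1) = 1.
No roots, so no linear factors.
Monic irreducibles of degree 2 over GF(2): t² + t + 1.
None of them divide f (all give nonzero remainder).
Monic irreducibles of degree 3 over GF(2): t³ + t + 1, t³ + t² + 1.
None of them divide f (all give nonzero remainder).
Monic irreducibles of degree 4 over GF(2): t⁴ + t + 1, t⁴ + t³ + 1, t⁴ + t³ + t² + t + 1.
None of them divide f (all give nonzero remainder).
No irreducible factor of degree ≤ 4 exists, so f is irreducible over GF(2).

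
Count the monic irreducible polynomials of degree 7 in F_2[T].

Gauss's count: N_{2}(7) = (1/7) Σ_{d|7} μ(7/d)·2^d.
Divisors of 7: 1, 7; μ(7/d) for each: -1, 1.
Σ = − 2^1 + 2^7 = 126.
N = 126/7 = 18.

18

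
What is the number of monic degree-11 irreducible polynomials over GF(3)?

Gauss's count: N_{3}(11) = (1/11) Σ_{d|11} μ(11/d)·3^d.
Divisors of 11: 1, 11; μ(11/d) for each: -1, 1.
Σ = − 3^1 + 3^11 = 177144.
N = 177144/11 = 16104.

16104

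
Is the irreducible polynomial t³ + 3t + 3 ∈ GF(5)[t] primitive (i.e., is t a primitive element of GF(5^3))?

Yes

Write f(t) = t³ + 3t + 3.
|GF(5^3)^×| = 5^3 − 1 = 124. Prime factorization: 124 = 2^2·31.
f is primitive ⇔ t has order 124 in GF(5)[t]/(f), i.e. t^(124/q) ≠ 1 for each prime q | 124.
t^(62) mod f = 4.
t^(4) mod f = 2t² + 2t.
None equal 1, so t has full order 124; f is primitive.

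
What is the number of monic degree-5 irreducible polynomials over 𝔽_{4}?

x^(4^5) − x is the product of all monic irreducibles of degree dividing 5; Möbius inversion gives N = (1/5) Σ μ(5/d)·4^d.
Divisors of 5: 1, 5; μ(5/d) for each: -1, 1.
Σ = − 4^1 + 4^5 = 1020.
N = 1020/5 = 204.

204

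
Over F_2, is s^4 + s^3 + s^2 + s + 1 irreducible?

Yes

Write g(s) = s^4 + s^3 + s^2 + s + 1.
Check for roots in F_2: g(0) = 1; g(1) = 1.
No roots, so no linear factors.
Monic irreducibles of degree 2 over GF(2): s^2 + s + 1.
None of them divide g (all give nonzero remainder).
No irreducible factor of degree ≤ 2 exists, so g is irreducible over GF(2).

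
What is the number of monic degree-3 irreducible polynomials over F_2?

2

The number of monic irreducibles of degree 3 over GF(2) is (1/3)·Σ_{d∣3} μ(3/d) 2^d.
Divisors of 3: 1, 3; μ(3/d) for each: -1, 1.
Σ = − 2^1 + 2^3 = 6.
N = 6/3 = 2.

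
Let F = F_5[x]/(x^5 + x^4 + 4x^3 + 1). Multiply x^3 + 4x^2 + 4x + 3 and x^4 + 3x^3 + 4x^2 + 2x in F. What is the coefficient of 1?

0

Multiply in F_5[x]: (x^3 + 4x^2 + 4x + 3)·(x^4 + 3x^3 + 4x^2 + 2x) = x^7 + 2x^6 + 3x^4 + 3x^3 + x.
Reduce using x^5 ≡ 4x^4 + x^3 + 4 (mod x^5 + x^4 + 4x^3 + 1).
Reduced: 4x^4 + 3x^3 + 4x^2.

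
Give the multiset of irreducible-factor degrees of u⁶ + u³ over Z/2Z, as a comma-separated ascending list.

Write f(u) = u⁶ + u³.
Roots in Z/2Z: f(0) = 0 → root; f(1) = 0 → root.
Linear factors from roots: (u), (u + 1).
Complete factorization: f(u) = (u + 1)·(u)^3·(u² + u + 1).
Factor degrees with multiplicity: 1 + 1 + 1 + 1 + 2 = 6.

1, 1, 1, 1, 2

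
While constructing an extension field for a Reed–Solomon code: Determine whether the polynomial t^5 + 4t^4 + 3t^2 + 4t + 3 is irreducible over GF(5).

No

Write g(t) = t^5 + 4t^4 + 3t^2 + 4t + 3.
Check for roots in GF(5): g(0) = 3; g(1) = 0 → root; g(2) = 4; g(3) = 4; g(4) = 0 → root.
g(1) = 0, so (t − 1) divides g(t); g is reducible.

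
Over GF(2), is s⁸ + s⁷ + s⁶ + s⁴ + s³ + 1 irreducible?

Write m(s) = s⁸ + s⁷ + s⁶ + s⁴ + s³ + 1.
Check for roots in GF(2): m(0) = 1; m(1) = 0 → root.
m(1) = 0, so (s − 1) divides m(s); m is reducible.

No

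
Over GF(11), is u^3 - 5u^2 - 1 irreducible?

Write h(u) = u^3 - 5u^2 - 1.
Check each element of GF(11) for a root: h(0)=10, h(1)=6, h(2)=9, h(3)=3, h(4)=5, h(5)=10, h(6)=2, h(7)=9, h(8)=4, h(9)=4, h(10)=4.
No roots. A degree-3 polynomial over a field with no linear factor is irreducible.

Yes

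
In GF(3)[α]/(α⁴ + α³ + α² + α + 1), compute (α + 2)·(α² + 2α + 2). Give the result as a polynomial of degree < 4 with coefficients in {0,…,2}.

Multiply in GF(3)[α]: (α + 2)·(α² + 2α + 2) = α³ + α² + 1.
Reduced: α³ + α² + 1.

α^3 + α^2 + 1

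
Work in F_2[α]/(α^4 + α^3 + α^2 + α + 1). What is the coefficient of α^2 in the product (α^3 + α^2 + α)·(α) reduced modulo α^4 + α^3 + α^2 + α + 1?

Multiply in F_2[α]: (α^3 + α^2 + α)·(α) = α^4 + α^3 + α^2.
Reduce using α^4 ≡ α^3 + α^2 + α + 1 (mod α^4 + α^3 + α^2 + α + 1).
Reduced: α + 1.

0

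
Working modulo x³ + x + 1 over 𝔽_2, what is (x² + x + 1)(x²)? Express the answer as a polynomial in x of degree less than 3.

Multiply in 𝔽_2[x]: (x² + x + 1)·(x²) = x⁴ + x³ + x².
Reduce using x³ ≡ x + 1 (mod x³ + x + 1).
Reduced: 1.

1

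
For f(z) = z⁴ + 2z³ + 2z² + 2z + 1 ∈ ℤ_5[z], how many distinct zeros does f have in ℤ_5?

Evaluate at each of the 5 elements of ℤ_5:
f(0) = 1; f(1) = 3; f(2) = 0 → root; f(3) = 0 → root; f(4) = 0 → root.
Roots: {2, 3, 4}.

3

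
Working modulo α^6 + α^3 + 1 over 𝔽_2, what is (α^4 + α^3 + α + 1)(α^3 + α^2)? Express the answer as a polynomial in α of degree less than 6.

α^5 + α^2 + α

Multiply in 𝔽_2[α]: (α^4 + α^3 + α + 1)·(α^3 + α^2) = α^7 + α^5 + α^4 + α^2.
Reduce using α^6 ≡ α^3 + 1 (mod α^6 + α^3 + 1).
Reduced: α^5 + α^2 + α.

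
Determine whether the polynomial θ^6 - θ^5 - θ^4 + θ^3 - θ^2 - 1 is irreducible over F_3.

Yes

Write g(θ) = θ^6 - θ^5 - θ^4 + θ^3 - θ^2 - 1.
Check for roots in F_3: g(0) = 2; g(1) = 1; g(2) = 1.
No roots, so no linear factors.
Monic irreducibles of degree 2 over GF(3): θ^2 + 1, θ^2 + θ - 1, θ^2 - θ - 1.
None of them divide g (all give nonzero remainder).
Degree-3 irreducible divisors: test the 8 monic irreducibles of degree 3 over GF(3).
None of them divide g (all give nonzero remainder).
No irreducible factor of degree ≤ 3 exists, so g is irreducible over GF(3).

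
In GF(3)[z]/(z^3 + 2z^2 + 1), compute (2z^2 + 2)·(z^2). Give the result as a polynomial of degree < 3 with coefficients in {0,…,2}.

Multiply in GF(3)[z]: (2z^2 + 2)·(z^2) = 2z^4 + 2z^2.
Reduce using z^3 ≡ z^2 + 2 (mod z^3 + 2z^2 + 1).
Reduced: z^2 + z + 1.

z^2 + z + 1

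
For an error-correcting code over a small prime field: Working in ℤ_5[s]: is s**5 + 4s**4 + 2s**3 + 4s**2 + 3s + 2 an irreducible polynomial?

Write h(s) = s**5 + 4s**4 + 2s**3 + 4s**2 + 3s + 2.
Check for roots in ℤ_5: h(0) = 2; h(1) = 1; h(2) = 1; h(3) = 3; h(4) = 4.
No roots, so no linear factors.
Degree-2 irreducible divisors: test the 10 monic irreducibles of degree 2 over GF(5).
None of them divide h (all give nonzero remainder).
No irreducible factor of degree ≤ 2 exists, so h is irreducible over GF(5).

Yes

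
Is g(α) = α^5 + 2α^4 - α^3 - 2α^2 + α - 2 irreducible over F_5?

Yes

Check for roots in F_5: g(0) = 3; g(1) = 4; g(2) = 3; g(3) = 1; g(4) = 2.
No roots, so no linear factors.
Degree-2 irreducible divisors: test the 10 monic irreducibles of degree 2 over GF(5).
None of them divide g (all give nonzero remainder).
No irreducible factor of degree ≤ 2 exists, so g is irreducible over GF(5).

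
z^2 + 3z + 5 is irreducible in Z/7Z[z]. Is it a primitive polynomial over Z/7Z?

Yes

Write f(z) = z^2 + 3z + 5.
|GF(7^2)^×| = 7^2 − 1 = 48. Prime factorization: 48 = 2^4·3.
f is primitive ⇔ z has order 48 in GF(7)[z]/(f), i.e. z^(48/q) ≠ 1 for each prime q | 48.
z^(24) mod f = 6.
z^(16) mod f = 4.
None equal 1, so z has full order 48; f is primitive.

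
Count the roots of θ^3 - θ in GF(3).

3

Write f(θ) = θ^3 - θ.
Evaluate at each of the 3 elements of GF(3):
f(0) = 0 → root; f(1) = 0 → root; f(2) = 0 → root.
Roots: {0, 1, 2}.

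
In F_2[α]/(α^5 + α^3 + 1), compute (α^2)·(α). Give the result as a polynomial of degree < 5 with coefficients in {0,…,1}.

α^3

Multiply in F_2[α]: (α^2)·(α) = α^3.
Reduced: α^3.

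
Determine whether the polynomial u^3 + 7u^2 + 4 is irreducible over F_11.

Yes

Write m(u) = u^3 + 7u^2 + 4.
Check each element of F_11 for a root: m(0)=4, m(1)=1, m(2)=7, m(3)=6, m(4)=4, m(5)=7, m(6)=10, m(7)=8, m(8)=7, m(9)=2, m(10)=10.
No roots. A degree-3 polynomial over a field with no linear factor is irreducible.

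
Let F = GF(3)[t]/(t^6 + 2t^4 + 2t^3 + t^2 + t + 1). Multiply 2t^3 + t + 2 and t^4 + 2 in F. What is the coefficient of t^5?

0

Multiply in GF(3)[t]: (2t^3 + t + 2)·(t^4 + 2) = 2t^7 + t^5 + 2t^4 + t^3 + 2t + 1.
Reduce using t^6 ≡ t^4 + t^3 + 2t^2 + 2t + 2 (mod t^6 + 2t^4 + 2t^3 + t^2 + t + 1).
Reduced: t^4 + 2t^3 + t^2 + 1.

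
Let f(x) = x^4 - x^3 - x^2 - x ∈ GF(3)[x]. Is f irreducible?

No

Check for roots in GF(3): f(0) = 0 → root; f(1) = 1; f(2) = 2.
f(0) = 0, so (x) divides f(x); f is reducible.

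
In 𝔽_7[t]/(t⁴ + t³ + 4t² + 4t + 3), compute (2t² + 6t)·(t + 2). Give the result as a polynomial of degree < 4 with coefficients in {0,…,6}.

Multiply in 𝔽_7[t]: (2t² + 6t)·(t + 2) = 2t³ + 3t² + 5t.
Reduced: 2t³ + 3t² + 5t.

2t^3 + 3t^2 + 5t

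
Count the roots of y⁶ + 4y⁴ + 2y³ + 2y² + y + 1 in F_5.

2

Write g(y) = y⁶ + 4y⁴ + 2y³ + 2y² + y + 1.
Evaluate at each of the 5 elements of F_5:
g(0) = 1; g(1) = 1; g(2) = 0 → root; g(3) = 4; g(4) = 0 → root.
Roots: {2, 4}.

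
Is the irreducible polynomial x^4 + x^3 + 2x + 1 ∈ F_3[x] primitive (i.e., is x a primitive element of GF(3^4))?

No

Write f(x) = x^4 + x^3 + 2x + 1.
|GF(3^4)^×| = 3^4 − 1 = 80. Prime factorization: 80 = 2^4·5.
f is primitive ⇔ x has order 80 in GF(3)[x]/(f), i.e. x^(80/q) ≠ 1 for each prime q | 80.
x^(40) mod f = 1
x^(16) mod f = 2x^2 + x + 1.
Since x^(40) = 1, the order of x divides 40 < 80; not primitive.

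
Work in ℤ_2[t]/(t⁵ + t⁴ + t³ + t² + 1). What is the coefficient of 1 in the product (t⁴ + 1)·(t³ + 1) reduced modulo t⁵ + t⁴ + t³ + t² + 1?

1

Multiply in ℤ_2[t]: (t⁴ + 1)·(t³ + 1) = t⁷ + t⁴ + t³ + 1.
Reduce using t⁵ ≡ t⁴ + t³ + t² + 1 (mod t⁵ + t⁴ + t³ + t² + 1).
Reduced: t⁴ + t² + t + 1.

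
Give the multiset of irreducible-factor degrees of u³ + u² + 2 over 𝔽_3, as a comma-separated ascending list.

3

Write h(u) = u³ + u² + 2.
Roots in 𝔽_3: h(0) = 2; h(1) = 1; h(2) = 2.
Complete factorization: h(u) = (u³ + u² + 2).
Factor degrees with multiplicity: 3 = 3.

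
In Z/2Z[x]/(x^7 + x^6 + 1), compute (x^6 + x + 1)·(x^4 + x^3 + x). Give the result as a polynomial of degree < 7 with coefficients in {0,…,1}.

Multiply in Z/2Z[x]: (x^6 + x + 1)·(x^4 + x^3 + x) = x^10 + x^9 + x^7 + x^5 + x^3 + x^2 + x.
Reduce using x^7 ≡ x^6 + 1 (mod x^7 + x^6 + 1).
Reduced: x^6 + x^5 + x^2 + x + 1.

x^6 + x^5 + x^2 + x + 1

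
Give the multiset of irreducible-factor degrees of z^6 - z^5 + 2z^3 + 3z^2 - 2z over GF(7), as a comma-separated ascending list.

Write g(z) = z^6 - z^5 + 2z^3 + 3z^2 - 2z.
Linear factors from roots: (z), (z - 2).
Complete factorization: g(z) = (z)·(z - 2)·(z^2 + 3z - 2)·(z^2 - 2z + 3).
Factor degrees with multiplicity: 1 + 1 + 2 + 2 = 6.

1, 1, 2, 2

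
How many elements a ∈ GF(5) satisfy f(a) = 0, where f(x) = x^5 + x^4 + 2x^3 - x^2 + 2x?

Evaluate at each of the 5 elements of GF(5):
f(0) = 0 → root; f(1) = 0 → root; f(2) = 4; f(3) = 0 → root; f(4) = 0 → root.
Roots: {0, 1, 3, 4}.

4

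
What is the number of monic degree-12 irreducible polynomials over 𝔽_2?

335

Gauss's count: N_{2}(12) = (1/12) Σ_{d|12} μ(12/d)·2^d.
Divisors of 12: 1, 2, 3, 4, 6, 12; μ(12/d) for each: 0, 1, 0, -1, -1, 1.
Σ = 2^2 − 2^4 − 2^6 + 2^12 = 4020.
N = 4020/12 = 335.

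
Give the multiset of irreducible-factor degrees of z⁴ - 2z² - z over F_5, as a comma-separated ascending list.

1, 1, 1, 1

Write g(z) = z⁴ - 2z² - z.
Roots in F_5: g(0) = 0 → root; g(1) = 3; g(2) = 1; g(3) = 0 → root; g(4) = 0 → root.
Linear factors from roots: (z), (z + 2), (z + 1).
Complete factorization: g(z) = (z)·(z + 1)·(z + 2)^2.
Factor degrees with multiplicity: 1 + 1 + 1 + 1 = 4.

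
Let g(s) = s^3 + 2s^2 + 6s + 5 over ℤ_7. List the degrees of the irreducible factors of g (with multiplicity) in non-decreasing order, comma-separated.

Linear factors from roots: (s + 6), (s + 2), (s + 1).
Complete factorization: g(s) = (s + 1)·(s + 2)·(s + 6).
Factor degrees with multiplicity: 1 + 1 + 1 = 3.

1, 1, 1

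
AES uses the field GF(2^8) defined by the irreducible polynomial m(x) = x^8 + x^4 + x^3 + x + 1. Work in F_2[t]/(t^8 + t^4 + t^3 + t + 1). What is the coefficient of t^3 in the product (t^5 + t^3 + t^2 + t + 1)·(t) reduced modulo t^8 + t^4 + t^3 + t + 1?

1

Multiply in F_2[t]: (t^5 + t^3 + t^2 + t + 1)·(t) = t^6 + t^4 + t^3 + t^2 + t.
Reduced: t^6 + t^4 + t^3 + t^2 + t.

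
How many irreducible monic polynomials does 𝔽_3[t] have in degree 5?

The number of monic irreducibles of degree 5 over GF(3) is (1/5)·Σ_{d∣5} μ(5/d) 3^d.
Divisors of 5: 1, 5; μ(5/d) for each: -1, 1.
Σ = − 3^1 + 3^5 = 240.
N = 240/5 = 48.

48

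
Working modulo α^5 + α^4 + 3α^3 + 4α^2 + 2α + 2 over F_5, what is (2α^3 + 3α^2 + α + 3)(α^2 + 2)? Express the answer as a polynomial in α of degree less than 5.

α^4 + 4α^3 + α^2 + 3α + 2

Multiply in F_5[α]: (2α^3 + 3α^2 + α + 3)·(α^2 + 2) = 2α^5 + 3α^4 + 4α^2 + 2α + 1.
Reduce using α^5 ≡ 4α^4 + 2α^3 + α^2 + 3α + 3 (mod α^5 + α^4 + 3α^3 + 4α^2 + 2α + 2).
Reduced: α^4 + 4α^3 + α^2 + 3α + 2.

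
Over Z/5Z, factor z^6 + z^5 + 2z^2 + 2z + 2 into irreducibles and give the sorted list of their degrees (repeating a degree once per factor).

Write g(z) = z^6 + z^5 + 2z^2 + 2z + 2.
Roots in Z/5Z: g(0) = 2; g(1) = 3; g(2) = 0 → root; g(3) = 3; g(4) = 2.
Linear factors from roots: (z + 3).
Complete factorization: g(z) = (z + 3)·(z^2 + 3z + 4)·(z^3 + 2z + 1).
Factor degrees with multiplicity: 1 + 2 + 3 = 6.

1, 2, 3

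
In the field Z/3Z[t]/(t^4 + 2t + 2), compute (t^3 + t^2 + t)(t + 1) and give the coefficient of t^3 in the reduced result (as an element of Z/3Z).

Multiply in Z/3Z[t]: (t^3 + t^2 + t)·(t + 1) = t^4 + 2t^3 + 2t^2 + t.
Reduce using t^4 ≡ t + 1 (mod t^4 + 2t + 2).
Reduced: 2t^3 + 2t^2 + 2t + 1.

2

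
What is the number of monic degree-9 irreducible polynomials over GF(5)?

The number of monic irreducibles of degree 9 over GF(5) is (1/9)·Σ_{d∣9} μ(9/d) 5^d.
Divisors of 9: 1, 3, 9; μ(9/d) for each: 0, -1, 1.
Σ = − 5^3 + 5^9 = 1953000.
N = 1953000/9 = 217000.

217000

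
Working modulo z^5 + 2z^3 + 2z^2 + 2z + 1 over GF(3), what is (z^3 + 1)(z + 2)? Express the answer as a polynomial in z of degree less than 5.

z^4 + 2z^3 + z + 2

Multiply in GF(3)[z]: (z^3 + 1)·(z + 2) = z^4 + 2z^3 + z + 2.
Reduced: z^4 + 2z^3 + z + 2.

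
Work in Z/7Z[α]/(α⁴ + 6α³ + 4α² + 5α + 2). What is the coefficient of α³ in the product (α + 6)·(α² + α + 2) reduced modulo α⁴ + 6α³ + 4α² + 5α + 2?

Multiply in Z/7Z[α]: (α + 6)·(α² + α + 2) = α³ + α + 5.
Reduced: α³ + α + 5.

1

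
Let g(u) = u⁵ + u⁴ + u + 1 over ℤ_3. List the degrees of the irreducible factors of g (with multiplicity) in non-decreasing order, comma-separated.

Roots in ℤ_3: g(0) = 1; g(1) = 1; g(2) = 0 → root.
Linear factors from roots: (u + 1).
Complete factorization: g(u) = (u + 1)·(u² + u - 1)·(u² - u - 1).
Factor degrees with multiplicity: 1 + 2 + 2 = 5.

1, 2, 2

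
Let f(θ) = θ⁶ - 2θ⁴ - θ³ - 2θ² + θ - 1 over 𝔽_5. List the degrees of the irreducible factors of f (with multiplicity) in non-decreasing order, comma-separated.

Roots in 𝔽_5: f(0) = 4; f(1) = 1; f(2) = 2; f(3) = 4; f(4) = 1.
Complete factorization: f(θ) = (θ⁶ - 2θ⁴ - θ³ - 2θ² + θ - 1).
Factor degrees with multiplicity: 6 = 6.

6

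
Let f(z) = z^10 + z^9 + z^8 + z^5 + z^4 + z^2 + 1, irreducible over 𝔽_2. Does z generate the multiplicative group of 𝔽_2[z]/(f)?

|GF(2^10)^×| = 2^10 − 1 = 1023. Prime factorization: 1023 = 3·11·31.
f is primitive ⇔ z has order 1023 in GF(2)[z]/(f), i.e. z^(1023/q) ≠ 1 for each prime q | 1023.
z^(341) mod f = 1
z^(93) mod f = z^8 + z^5 + z^3 + z^2 + z.
z^(33) mod f = z^8 + z^6 + z^2 + 1.
Since z^(341) = 1, the order of z divides 341 < 1023; not primitive.

No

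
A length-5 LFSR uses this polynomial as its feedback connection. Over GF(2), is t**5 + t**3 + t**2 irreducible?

Write m(t) = t**5 + t**3 + t**2.
Check for roots in GF(2): m(0) = 0 → root; m(1) = 1.
m(0) = 0, so (t) divides m(t); m is reducible.

No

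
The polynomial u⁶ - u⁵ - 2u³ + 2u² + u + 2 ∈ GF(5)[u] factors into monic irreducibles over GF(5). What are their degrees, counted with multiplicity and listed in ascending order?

Write h(u) = u⁶ - u⁵ - 2u³ + 2u² + u + 2.
Roots in GF(5): h(0) = 2; h(1) = 3; h(2) = 3; h(3) = 0 → root; h(4) = 2.
Linear factors from roots: (u + 2).
Complete factorization: h(u) = (u + 2)·(u² + u + 1)·(u³ + u² - u + 1).
Factor degrees with multiplicity: 1 + 2 + 3 = 6.

1, 2, 3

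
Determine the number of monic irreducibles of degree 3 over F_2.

2

Gauss's count: N_{2}(3) = (1/3) Σ_{d|3} μ(3/d)·2^d.
Divisors of 3: 1, 3; μ(3/d) for each: -1, 1.
Σ = − 2^1 + 2^3 = 6.
N = 6/3 = 2.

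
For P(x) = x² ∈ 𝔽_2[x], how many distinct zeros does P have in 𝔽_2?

1

Evaluate at each of the 2 elements of 𝔽_2:
P(0) = 0 → root; P(1) = 1.
Roots: {0}.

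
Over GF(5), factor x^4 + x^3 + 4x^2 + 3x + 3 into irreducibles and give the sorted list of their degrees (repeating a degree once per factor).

Write h(x) = x^4 + x^3 + 4x^2 + 3x + 3.
Roots in GF(5): h(0) = 3; h(1) = 2; h(2) = 4; h(3) = 1; h(4) = 4.
Complete factorization: h(x) = (x^2 + 3)·(x^2 + x + 1).
Factor degrees with multiplicity: 2 + 2 = 4.

2, 2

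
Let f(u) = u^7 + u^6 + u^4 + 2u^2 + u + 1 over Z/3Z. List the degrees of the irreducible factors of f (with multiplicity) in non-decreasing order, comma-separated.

1, 1, 2, 3

Roots in Z/3Z: f(0) = 1; f(1) = 1; f(2) = 0 → root.
Linear factors from roots: (u + 1).
Complete factorization: f(u) = (u + 1)^2·(u^2 + 2u + 2)·(u^3 + 2u + 2).
Factor degrees with multiplicity: 1 + 1 + 2 + 3 = 7.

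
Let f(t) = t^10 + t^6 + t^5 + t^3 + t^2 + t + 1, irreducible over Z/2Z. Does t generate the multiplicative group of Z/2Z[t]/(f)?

|GF(2^10)^×| = 2^10 − 1 = 1023. Prime factorization: 1023 = 3·11·31.
f is primitive ⇔ t has order 1023 in GF(2)[t]/(f), i.e. t^(1023/q) ≠ 1 for each prime q | 1023.
t^(341) mod f = t^5 + t^3 + t.
t^(93) mod f = t^9 + t^8 + t^5 + t^4 + t^3 + t.
t^(33) mod f = t^8 + t^6 + t^2.
None equal 1, so t has full order 1023; f is primitive.

Yes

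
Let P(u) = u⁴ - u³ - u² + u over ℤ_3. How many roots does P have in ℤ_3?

3

Evaluate at each of the 3 elements of ℤ_3:
P(0) = 0 → root; P(1) = 0 → root; P(2) = 0 → root.
Roots: {0, 1, 2}.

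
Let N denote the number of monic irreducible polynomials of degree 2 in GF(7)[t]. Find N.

21

x^(7^2) − x is the product of all monic irreducibles of degree dividing 2; Möbius inversion gives N = (1/2) Σ μ(2/d)·7^d.
Divisors of 2: 1, 2; μ(2/d) for each: -1, 1.
Σ = − 7^1 + 7^2 = 42.
N = 42/2 = 21.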